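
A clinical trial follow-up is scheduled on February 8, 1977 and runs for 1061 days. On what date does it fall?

Adding 1061 days from February 8, 1977.
February has 28 days, so 28 − 8 = 20 days remain after February 8, 1977; 1061 − 20 = 1041 left.
March 1977 has 31 days: 1041 − 31 = 1010 left.
April 1977 has 30 days: 1010 − 30 = 980 left.
May 1977 has 31 days: 980 − 31 = 949 left.
June 1977 has 30 days: 949 − 30 = 919 left.
July 1977 has 31 days: 919 − 31 = 888 left.
August 1977 has 31 days: 888 − 31 = 857 left.
September 1977 has 30 days: 857 − 30 = 827 left.
October 1977 has 31 days: 827 − 31 = 796 left.
November 1977 has 30 days: 796 − 30 = 766 left.
December 1977 has 31 days: 766 − 31 = 735 left.
January 1978 has 31 days: 735 − 31 = 704 left.
February 1978 has 28 days (1978 is not a leap year): 704 − 28 = 676 left.
March 1978 has 31 days: 676 − 31 = 645 left.
April 1978 has 30 days: 645 − 30 = 615 left.
May 1978 has 31 days: 615 − 31 = 584 left.
June 1978 has 30 days: 584 − 30 = 554 left.
July 1978 has 31 days: 554 − 31 = 523 left.
August 1978 has 31 days: 523 − 31 = 492 left.
September 1978 has 30 days: 492 − 30 = 462 left.
October 1978 has 31 days: 462 − 31 = 431 left.
November 1978 has 30 days: 431 − 30 = 401 left.
December 1978 has 31 days: 401 − 31 = 370 left.
January 1979 has 31 days: 370 − 31 = 339 left.
February 1979 has 28 days (1979 is not a leap year): 339 − 28 = 311 left.
March 1979 has 31 days: 311 − 31 = 280 left.
April 1979 has 30 days: 280 − 30 = 250 left.
May 1979 has 31 days: 250 − 31 = 219 left.
June 1979 has 30 days: 219 − 30 = 189 left.
July 1979 has 31 days: 189 − 31 = 158 left.
August 1979 has 31 days: 158 − 31 = 127 left.
September 1979 has 30 days: 127 − 30 = 97 left.
October 1979 has 31 days: 97 − 31 = 66 left.
November 1979 has 30 days: 66 − 30 = 36 left.
December 1979 has 31 days: 36 − 31 = 5 left.
5 days into January 1980 → January 5, 1980.

January 5, 1980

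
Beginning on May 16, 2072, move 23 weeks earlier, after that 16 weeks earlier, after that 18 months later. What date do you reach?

Counting back 23 weeks (= 161 days) from May 16, 2072:
Going back 16 days from May 16, 2072 reaches the end of the previous month; 161 − 16 = 145 left.
April 2072 has 30 days: 145 − 30 = 115 left.
March 2072 has 31 days: 115 − 31 = 84 left.
February 2072 has 29 days (2072 is a leap year): 84 − 29 = 55 left.
January 2072 has 31 days: 55 − 31 = 24 left.
December 2071 has 31 days; 31 − 24 = 7 → December 7, 2071.
Subtracting 16 weeks (= 112 days) from December 7, 2071:
Going back 7 days from December 7, 2071 reaches the end of the previous month; 112 − 7 = 105 left.
November 2071 has 30 days: 105 − 30 = 75 left.
October 2071 has 31 days: 75 − 31 = 44 left.
September 2071 has 30 days: 44 − 30 = 14 left.
August 2071 has 31 days; 31 − 14 = 17 → August 17, 2071.
Adding 18 months from August 17, 2071:
month 8 + 18 = 26, which is month 2 of year 2073 → February 2073.
Day 17 is valid in February, giving February 17, 2073.

February 17, 2073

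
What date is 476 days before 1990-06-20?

March 1, 1989

Counting back 476 days from June 20, 1990.
Going back 20 days from June 20, 1990 reaches the end of the previous month; 476 − 20 = 456 left.
May 1990 has 31 days: 456 − 31 = 425 left.
April 1990 has 30 days: 425 − 30 = 395 left.
March 1990 has 31 days: 395 − 31 = 364 left.
February 1990 has 28 days (1990 is not a leap year): 364 − 28 = 336 left.
January 1990 has 31 days: 336 − 31 = 305 left.
December 1989 has 31 days: 305 − 31 = 274 left.
November 1989 has 30 days: 274 − 30 = 244 left.
October 1989 has 31 days: 244 − 31 = 213 left.
September 1989 has 30 days: 213 − 30 = 183 left.
August 1989 has 31 days: 183 − 31 = 152 left.
July 1989 has 31 days: 152 − 31 = 121 left.
June 1989 has 30 days: 121 − 30 = 91 left.
May 1989 has 31 days: 91 − 31 = 60 left.
April 1989 has 30 days: 60 − 30 = 30 left.
March 1989 has 31 days; 31 − 30 = 1 → March 1, 1989.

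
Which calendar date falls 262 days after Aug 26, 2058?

May 15, 2059

Advancing 262 days from August 26, 2058.
August has 31 days, so 31 − 26 = 5 days remain after August 26, 2058; 262 − 5 = 257 left.
September 2058 has 30 days: 257 − 30 = 227 left.
October 2058 has 31 days: 227 − 31 = 196 left.
November 2058 has 30 days: 196 − 30 = 166 left.
December 2058 has 31 days: 166 − 31 = 135 left.
January 2059 has 31 days: 135 − 31 = 104 left.
February 2059 has 28 days (2059 is not a leap year): 104 − 28 = 76 left.
March 2059 has 31 days: 76 − 31 = 45 left.
April 2059 has 30 days: 45 − 30 = 15 left.
15 days into May 2059 → May 15, 2059.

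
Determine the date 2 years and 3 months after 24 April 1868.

July 24, 1870

Adding 2 years and 3 months from April 24, 1868.
+2 years → 1870; month 4 + 3 = 7 → July 1870.
Day 24 is valid in July, giving July 24, 1870.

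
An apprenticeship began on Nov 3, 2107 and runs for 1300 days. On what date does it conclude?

May 26, 2111

Advancing 1300 days from November 3, 2107.
November has 30 days, so 30 − 3 = 27 days remain after November 3, 2107; 1300 − 27 = 1273 left.
December 2107 has 31 days: 1273 − 31 = 1242 left.
January 2108 has 31 days: 1242 − 31 = 1211 left.
February 2108 has 29 days (2108 is a leap year): 1211 − 29 = 1182 left.
March 2108 has 31 days: 1182 − 31 = 1151 left.
April 2108 has 30 days: 1151 − 30 = 1121 left.
May 2108 has 31 days: 1121 − 31 = 1090 left.
June 2108 has 30 days: 1090 − 30 = 1060 left.
July 2108 has 31 days: 1060 − 31 = 1029 left.
August 2108 has 31 days: 1029 − 31 = 998 left.
September 2108 has 30 days: 998 − 30 = 968 left.
October 2108 has 31 days: 968 − 31 = 937 left.
November 2108 has 30 days: 937 − 30 = 907 left.
December 2108 has 31 days: 907 − 31 = 876 left.
January 2109 has 31 days: 876 − 31 = 845 left.
February 2109 has 28 days (2109 is not a leap year): 845 − 28 = 817 left.
March 2109 has 31 days: 817 − 31 = 786 left.
April 2109 has 30 days: 786 − 30 = 756 left.
May 2109 has 31 days: 756 − 31 = 725 left.
June 2109 has 30 days: 725 − 30 = 695 left.
July 2109 has 31 days: 695 − 31 = 664 left.
August 2109 has 31 days: 664 − 31 = 633 left.
September 2109 has 30 days: 633 − 30 = 603 left.
October 2109 has 31 days: 603 − 31 = 572 left.
November 2109 has 30 days: 572 − 30 = 542 left.
December 2109 has 31 days: 542 − 31 = 511 left.
January 2110 has 31 days: 511 − 31 = 480 left.
February 2110 has 28 days (2110 is not a leap year): 480 − 28 = 452 left.
March 2110 has 31 days: 452 − 31 = 421 left.
April 2110 has 30 days: 421 − 30 = 391 left.
May 2110 has 31 days: 391 − 31 = 360 left.
June 2110 has 30 days: 360 − 30 = 330 left.
July 2110 has 31 days: 330 − 31 = 299 left.
August 2110 has 31 days: 299 − 31 = 268 left.
September 2110 has 30 days: 268 − 30 = 238 left.
October 2110 has 31 days: 238 − 31 = 207 left.
November 2110 has 30 days: 207 − 30 = 177 left.
December 2110 has 31 days: 177 − 31 = 146 left.
January 2111 has 31 days: 146 − 31 = 115 left.
February 2111 has 28 days (2111 is not a leap year): 115 − 28 = 87 left.
March 2111 has 31 days: 87 − 31 = 56 left.
April 2111 has 30 days: 56 − 30 = 26 left.
26 days into May 2111 → May 26, 2111.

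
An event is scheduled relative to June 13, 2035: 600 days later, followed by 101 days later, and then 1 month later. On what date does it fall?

June 14, 2037

Counting forward 600 days from June 13, 2035:
June has 30 days, so 30 − 13 = 17 days remain after June 13, 2035; 600 − 17 = 583 left.
July 2035 has 31 days: 583 − 31 = 552 left.
August 2035 has 31 days: 552 − 31 = 521 left.
September 2035 has 30 days: 521 − 30 = 491 left.
October 2035 has 31 days: 491 − 31 = 460 left.
November 2035 has 30 days: 460 − 30 = 430 left.
December 2035 has 31 days: 430 − 31 = 399 left.
January 2036 has 31 days: 399 − 31 = 368 left.
February 2036 has 29 days (2036 is a leap year): 368 − 29 = 339 left.
March 2036 has 31 days: 339 − 31 = 308 left.
April 2036 has 30 days: 308 − 30 = 278 left.
May 2036 has 31 days: 278 − 31 = 247 left.
June 2036 has 30 days: 247 − 30 = 217 left.
July 2036 has 31 days: 217 − 31 = 186 left.
August 2036 has 31 days: 186 − 31 = 155 left.
September 2036 has 30 days: 155 − 30 = 125 left.
October 2036 has 31 days: 125 − 31 = 94 left.
November 2036 has 30 days: 94 − 30 = 64 left.
December 2036 has 31 days: 64 − 31 = 33 left.
January 2037 has 31 days: 33 − 31 = 2 left.
2 days into February 2037 → February 2, 2037.
Advancing 101 days from February 2, 2037:
February has 28 days, so 28 − 2 = 26 days remain after February 2, 2037; 101 − 26 = 75 left.
March 2037 has 31 days: 75 − 31 = 44 left.
April 2037 has 30 days: 44 − 30 = 14 left.
14 days into May 2037 → May 14, 2037.
Adding 1 month from May 14, 2037:
month 5 + 1 = 6 → June 2037.
Day 14 is valid in June, giving June 14, 2037.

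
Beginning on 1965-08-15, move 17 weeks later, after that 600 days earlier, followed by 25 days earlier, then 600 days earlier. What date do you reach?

Advancing 17 weeks (= 119 days) from August 15, 1965:
August has 31 days, so 31 − 15 = 16 days remain after August 15, 1965; 119 − 16 = 103 left.
September 1965 has 30 days: 103 − 30 = 73 left.
October 1965 has 31 days: 73 − 31 = 42 left.
November 1965 has 30 days: 42 − 30 = 12 left.
12 days into December 1965 → December 12, 1965.
Subtracting 600 days from December 12, 1965:
Going back 12 days from December 12, 1965 reaches the end of the previous month; 600 − 12 = 588 left.
November 1965 has 30 days: 588 − 30 = 558 left.
October 1965 has 31 days: 558 − 31 = 527 left.
September 1965 has 30 days: 527 − 30 = 497 left.
August 1965 has 31 days: 497 − 31 = 466 left.
July 1965 has 31 days: 466 − 31 = 435 left.
June 1965 has 30 days: 435 − 30 = 405 left.
May 1965 has 31 days: 405 − 31 = 374 left.
April 1965 has 30 days: 374 − 30 = 344 left.
March 1965 has 31 days: 344 − 31 = 313 left.
February 1965 has 28 days (1965 is not a leap year): 313 − 28 = 285 left.
January 1965 has 31 days: 285 − 31 = 254 left.
December 1964 has 31 days: 254 − 31 = 223 left.
November 1964 has 30 days: 223 − 30 = 193 left.
October 1964 has 31 days: 193 − 31 = 162 left.
September 1964 has 30 days: 162 − 30 = 132 left.
August 1964 has 31 days: 132 − 31 = 101 left.
July 1964 has 31 days: 101 − 31 = 70 left.
June 1964 has 30 days: 70 − 30 = 40 left.
May 1964 has 31 days: 40 − 31 = 9 left.
April 1964 has 30 days; 30 − 9 = 21 → April 21, 1964.
Subtracting 25 days from April 21, 1964:
Going back 21 days from April 21, 1964 reaches the end of the previous month; 25 − 21 = 4 left.
March 1964 has 31 days; 31 − 4 = 27 → March 27, 1964.
Counting back 600 days from March 27, 1964:
Going back 27 days from March 27, 1964 reaches the end of the previous month; 600 − 27 = 573 left.
February 1964 has 29 days (1964 is a leap year): 573 − 29 = 544 left.
January 1964 has 31 days: 544 − 31 = 513 left.
December 1963 has 31 days: 513 − 31 = 482 left.
November 1963 has 30 days: 482 − 30 = 452 left.
October 1963 has 31 days: 452 − 31 = 421 left.
September 1963 has 30 days: 421 − 30 = 391 left.
August 1963 has 31 days: 391 − 31 = 360 left.
July 1963 has 31 days: 360 − 31 = 329 left.
June 1963 has 30 days: 329 − 30 = 299 left.
May 1963 has 31 days: 299 − 31 = 268 left.
April 1963 has 30 days: 268 − 30 = 238 left.
March 1963 has 31 days: 238 − 31 = 207 left.
February 1963 has 28 days (1963 is not a leap year): 207 − 28 = 179 left.
January 1963 has 31 days: 179 − 31 = 148 left.
December 1962 has 31 days: 148 − 31 = 117 left.
November 1962 has 30 days: 117 − 30 = 87 left.
October 1962 has 31 days: 87 − 31 = 56 left.
September 1962 has 30 days: 56 − 30 = 26 left.
August 1962 has 31 days; 31 − 26 = 5 → August 5, 1962.

August 5, 1962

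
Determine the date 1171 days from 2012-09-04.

November 19, 2015

Counting forward 1171 days from September 4, 2012.
September has 30 days, so 30 − 4 = 26 days remain after September 4, 2012; 1171 − 26 = 1145 left.
October 2012 has 31 days: 1145 − 31 = 1114 left.
November 2012 has 30 days: 1114 − 30 = 1084 left.
December 2012 has 31 days: 1084 − 31 = 1053 left.
January 2013 has 31 days: 1053 − 31 = 1022 left.
February 2013 has 28 days (2013 is not a leap year): 1022 − 28 = 994 left.
March 2013 has 31 days: 994 − 31 = 963 left.
April 2013 has 30 days: 963 − 30 = 933 left.
May 2013 has 31 days: 933 − 31 = 902 left.
June 2013 has 30 days: 902 − 30 = 872 left.
July 2013 has 31 days: 872 − 31 = 841 left.
August 2013 has 31 days: 841 − 31 = 810 left.
September 2013 has 30 days: 810 − 30 = 780 left.
October 2013 has 31 days: 780 − 31 = 749 left.
November 2013 has 30 days: 749 − 30 = 719 left.
December 2013 has 31 days: 719 − 31 = 688 left.
January 2014 has 31 days: 688 − 31 = 657 left.
February 2014 has 28 days (2014 is not a leap year): 657 − 28 = 629 left.
March 2014 has 31 days: 629 − 31 = 598 left.
April 2014 has 30 days: 598 − 30 = 568 left.
May 2014 has 31 days: 568 − 31 = 537 left.
June 2014 has 30 days: 537 − 30 = 507 left.
July 2014 has 31 days: 507 − 31 = 476 left.
August 2014 has 31 days: 476 − 31 = 445 left.
September 2014 has 30 days: 445 − 30 = 415 left.
October 2014 has 31 days: 415 − 31 = 384 left.
November 2014 has 30 days: 384 − 30 = 354 left.
December 2014 has 31 days: 354 − 31 = 323 left.
January 2015 has 31 days: 323 − 31 = 292 left.
February 2015 has 28 days (2015 is not a leap year): 292 − 28 = 264 left.
March 2015 has 31 days: 264 − 31 = 233 left.
April 2015 has 30 days: 233 − 30 = 203 left.
May 2015 has 31 days: 203 − 31 = 172 left.
June 2015 has 30 days: 172 − 30 = 142 left.
July 2015 has 31 days: 142 − 31 = 111 left.
August 2015 has 31 days: 111 − 31 = 80 left.
September 2015 has 30 days: 80 − 30 = 50 left.
October 2015 has 31 days: 50 − 31 = 19 left.
19 days into November 2015 → November 19, 2015.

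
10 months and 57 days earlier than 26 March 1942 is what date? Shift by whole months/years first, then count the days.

Going back 10 months and 57 days from March 26, 1942: first the month/year part, then the days.
month 3 − 10 = -7, which is month 5 of year 1941 → May 1941.
Day 26 is valid in May, giving May 26, 1941.
Now subtract 57 days from May 26, 1941.
Going back 26 days from May 26, 1941 reaches the end of the previous month; 57 − 26 = 31 left.
April 1941 has 30 days: 31 − 30 = 1 left.
March 1941 has 31 days; 31 − 1 = 30 → March 30, 1941.

March 30, 1941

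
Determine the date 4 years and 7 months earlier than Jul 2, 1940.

December 2, 1935

Going back 4 years and 7 months from July 2, 1940.
-4 years → 1936; month 7 − 7 = 0, which is month 12 of year 1935 → December 1935.
Day 2 is valid in December, giving December 2, 1935.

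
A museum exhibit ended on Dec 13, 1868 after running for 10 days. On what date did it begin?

Going back 10 days from December 13, 1868.
13 − 10 = 3, still in December 1868.

December 3, 1868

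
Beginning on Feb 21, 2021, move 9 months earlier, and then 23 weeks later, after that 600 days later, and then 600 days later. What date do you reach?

Going back 9 months from February 21, 2021:
month 2 − 9 = -7, which is month 5 of year 2020 → May 2020.
Day 21 is valid in May, giving May 21, 2020.
Advancing 23 weeks (= 161 days) from May 21, 2020:
May has 31 days, so 31 − 21 = 10 days remain after May 21, 2020; 161 − 10 = 151 left.
June 2020 has 30 days: 151 − 30 = 121 left.
July 2020 has 31 days: 121 − 31 = 90 left.
August 2020 has 31 days: 90 − 31 = 59 left.
September 2020 has 30 days: 59 − 30 = 29 left.
29 days into October 2020 → October 29, 2020.
Counting forward 600 days from October 29, 2020:
October has 31 days, so 31 − 29 = 2 days remain after October 29, 2020; 600 − 2 = 598 left.
November 2020 has 30 days: 598 − 30 = 568 left.
December 2020 has 31 days: 568 − 31 = 537 left.
January 2021 has 31 days: 537 − 31 = 506 left.
February 2021 has 28 days (2021 is not a leap year): 506 − 28 = 478 left.
March 2021 has 31 days: 478 − 31 = 447 left.
April 2021 has 30 days: 447 − 30 = 417 left.
May 2021 has 31 days: 417 − 31 = 386 left.
June 2021 has 30 days: 386 − 30 = 356 left.
July 2021 has 31 days: 356 − 31 = 325 left.
August 2021 has 31 days: 325 − 31 = 294 left.
September 2021 has 30 days: 294 − 30 = 264 left.
October 2021 has 31 days: 264 − 31 = 233 left.
November 2021 has 30 days: 233 − 30 = 203 left.
December 2021 has 31 days: 203 − 31 = 172 left.
January 2022 has 31 days: 172 − 31 = 141 left.
February 2022 has 28 days (2022 is not a leap year): 141 − 28 = 113 left.
March 2022 has 31 days: 113 − 31 = 82 left.
April 2022 has 30 days: 82 − 30 = 52 left.
May 2022 has 31 days: 52 − 31 = 21 left.
21 days into June 2022 → June 21, 2022.
Adding 600 days from June 21, 2022:
June has 30 days, so 30 − 21 = 9 days remain after June 21, 2022; 600 − 9 = 591 left.
July 2022 has 31 days: 591 − 31 = 560 left.
August 2022 has 31 days: 560 − 31 = 529 left.
September 2022 has 30 days: 529 − 30 = 499 left.
October 2022 has 31 days: 499 − 31 = 468 left.
November 2022 has 30 days: 468 − 30 = 438 left.
December 2022 has 31 days: 438 − 31 = 407 left.
January 2023 has 31 days: 407 − 31 = 376 left.
February 2023 has 28 days (2023 is not a leap year): 376 − 28 = 348 left.
March 2023 has 31 days: 348 − 31 = 317 left.
April 2023 has 30 days: 317 − 30 = 287 left.
May 2023 has 31 days: 287 − 31 = 256 left.
June 2023 has 30 days: 256 − 30 = 226 left.
July 2023 has 31 days: 226 − 31 = 195 left.
August 2023 has 31 days: 195 − 31 = 164 left.
September 2023 has 30 days: 164 − 30 = 134 left.
October 2023 has 31 days: 134 − 31 = 103 left.
November 2023 has 30 days: 103 − 30 = 73 left.
December 2023 has 31 days: 73 − 31 = 42 left.
January 2024 has 31 days: 42 − 31 = 11 left.
11 days into February 2024 → February 11, 2024.

February 11, 2024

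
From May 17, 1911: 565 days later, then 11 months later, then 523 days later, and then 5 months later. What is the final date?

September 9, 1915

Advancing 565 days from May 17, 1911:
May has 31 days, so 31 − 17 = 14 days remain after May 17, 1911; 565 − 14 = 551 left.
June 1911 has 30 days: 551 − 30 = 521 left.
July 1911 has 31 days: 521 − 31 = 490 left.
August 1911 has 31 days: 490 − 31 = 459 left.
September 1911 has 30 days: 459 − 30 = 429 left.
October 1911 has 31 days: 429 − 31 = 398 left.
November 1911 has 30 days: 398 − 30 = 368 left.
December 1911 has 31 days: 368 − 31 = 337 left.
January 1912 has 31 days: 337 − 31 = 306 left.
February 1912 has 29 days (1912 is a leap year): 306 − 29 = 277 left.
March 1912 has 31 days: 277 − 31 = 246 left.
April 1912 has 30 days: 246 − 30 = 216 left.
May 1912 has 31 days: 216 − 31 = 185 left.
June 1912 has 30 days: 185 − 30 = 155 left.
July 1912 has 31 days: 155 − 31 = 124 left.
August 1912 has 31 days: 124 − 31 = 93 left.
September 1912 has 30 days: 93 − 30 = 63 left.
October 1912 has 31 days: 63 − 31 = 32 left.
November 1912 has 30 days: 32 − 30 = 2 left.
2 days into December 1912 → December 2, 1912.
Advancing 11 months from December 2, 1912:
month 12 + 11 = 23, which is month 11 of year 1913 → November 1913.
Day 2 is valid in November, giving November 2, 1913.
Counting forward 523 days from November 2, 1913:
November has 30 days, so 30 − 2 = 28 days remain after November 2, 1913; 523 − 28 = 495 left.
December 1913 has 31 days: 495 − 31 = 464 left.
January 1914 has 31 days: 464 − 31 = 433 left.
February 1914 has 28 days (1914 is not a leap year): 433 − 28 = 405 left.
March 1914 has 31 days: 405 − 31 = 374 left.
April 1914 has 30 days: 374 − 30 = 344 left.
May 1914 has 31 days: 344 − 31 = 313 left.
June 1914 has 30 days: 313 − 30 = 283 left.
July 1914 has 31 days: 283 − 31 = 252 left.
August 1914 has 31 days: 252 − 31 = 221 left.
September 1914 has 30 days: 221 − 30 = 191 left.
October 1914 has 31 days: 191 − 31 = 160 left.
November 1914 has 30 days: 160 − 30 = 130 left.
December 1914 has 31 days: 130 − 31 = 99 left.
January 1915 has 31 days: 99 − 31 = 68 left.
February 1915 has 28 days (1915 is not a leap year): 68 − 28 = 40 left.
March 1915 has 31 days: 40 − 31 = 9 left.
9 days into April 1915 → April 9, 1915.
Counting forward 5 months from April 9, 1915:
month 4 + 5 = 9 → September 1915.
Day 9 is valid in September, giving September 9, 1915.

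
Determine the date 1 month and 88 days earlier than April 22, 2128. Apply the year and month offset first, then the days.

December 25, 2127

Going back 1 month and 88 days from April 22, 2128: first the month/year part, then the days.
month 4 − 1 = 3 → March 2128.
Day 22 is valid in March, giving March 22, 2128.
Now subtract 88 days from March 22, 2128.
Going back 22 days from March 22, 2128 reaches the end of the previous month; 88 − 22 = 66 left.
February 2128 has 29 days (2128 is a leap year): 66 − 29 = 37 left.
January 2128 has 31 days: 37 − 31 = 6 left.
December 2127 has 31 days; 31 − 6 = 25 → December 25, 2127.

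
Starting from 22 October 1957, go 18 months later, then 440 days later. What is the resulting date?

Adding 18 months from October 22, 1957:
month 10 + 18 = 28, which is month 4 of year 1959 → April 1959.
Day 22 is valid in April, giving April 22, 1959.
Advancing 440 days from April 22, 1959:
April has 30 days, so 30 − 22 = 8 days remain after April 22, 1959; 440 − 8 = 432 left.
May 1959 has 31 days: 432 − 31 = 401 left.
June 1959 has 30 days: 401 − 30 = 371 left.
July 1959 has 31 days: 371 − 31 = 340 left.
August 1959 has 31 days: 340 − 31 = 309 left.
September 1959 has 30 days: 309 − 30 = 279 left.
October 1959 has 31 days: 279 − 31 = 248 left.
November 1959 has 30 days: 248 − 30 = 218 left.
December 1959 has 31 days: 218 − 31 = 187 left.
January 1960 has 31 days: 187 − 31 = 156 left.
February 1960 has 29 days (1960 is a leap year): 156 − 29 = 127 left.
March 1960 has 31 days: 127 − 31 = 96 left.
April 1960 has 30 days: 96 − 30 = 66 left.
May 1960 has 31 days: 66 − 31 = 35 left.
June 1960 has 30 days: 35 − 30 = 5 left.
5 days into July 1960 → July 5, 1960.

July 5, 1960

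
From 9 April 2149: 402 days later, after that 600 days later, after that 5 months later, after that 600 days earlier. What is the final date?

Counting forward 402 days from April 9, 2149:
April has 30 days, so 30 − 9 = 21 days remain after April 9, 2149; 402 − 21 = 381 left.
May 2149 has 31 days: 381 − 31 = 350 left.
June 2149 has 30 days: 350 − 30 = 320 left.
July 2149 has 31 days: 320 − 31 = 289 left.
August 2149 has 31 days: 289 − 31 = 258 left.
September 2149 has 30 days: 258 − 30 = 228 left.
October 2149 has 31 days: 228 − 31 = 197 left.
November 2149 has 30 days: 197 − 30 = 167 left.
December 2149 has 31 days: 167 − 31 = 136 left.
January 2150 has 31 days: 136 − 31 = 105 left.
February 2150 has 28 days (2150 is not a leap year): 105 − 28 = 77 left.
March 2150 has 31 days: 77 − 31 = 46 left.
April 2150 has 30 days: 46 − 30 = 16 left.
16 days into May 2150 → May 16, 2150.
Adding 600 days from May 16, 2150:
May has 31 days, so 31 − 16 = 15 days remain after May 16, 2150; 600 − 15 = 585 left.
June 2150 has 30 days: 585 − 30 = 555 left.
July 2150 has 31 days: 555 − 31 = 524 left.
August 2150 has 31 days: 524 − 31 = 493 left.
September 2150 has 30 days: 493 − 30 = 463 left.
October 2150 has 31 days: 463 − 31 = 432 left.
November 2150 has 30 days: 432 − 30 = 402 left.
December 2150 has 31 days: 402 − 31 = 371 left.
January 2151 has 31 days: 371 − 31 = 340 left.
February 2151 has 28 days (2151 is not a leap year): 340 − 28 = 312 left.
March 2151 has 31 days: 312 − 31 = 281 left.
April 2151 has 30 days: 281 − 30 = 251 left.
May 2151 has 31 days: 251 − 31 = 220 left.
June 2151 has 30 days: 220 − 30 = 190 left.
July 2151 has 31 days: 190 − 31 = 159 left.
August 2151 has 31 days: 159 − 31 = 128 left.
September 2151 has 30 days: 128 − 30 = 98 left.
October 2151 has 31 days: 98 − 31 = 67 left.
November 2151 has 30 days: 67 − 30 = 37 left.
December 2151 has 31 days: 37 − 31 = 6 left.
6 days into January 2152 → January 6, 2152.
Adding 5 months from January 6, 2152:
month 1 + 5 = 6 → June 2152.
Day 6 is valid in June, giving June 6, 2152.
Subtracting 600 days from June 6, 2152:
Going back 6 days from June 6, 2152 reaches the end of the previous month; 600 − 6 = 594 left.
May 2152 has 31 days: 594 − 31 = 563 left.
April 2152 has 30 days: 563 − 30 = 533 left.
March 2152 has 31 days: 533 − 31 = 502 left.
February 2152 has 29 days (2152 is a leap year): 502 − 29 = 473 left.
January 2152 has 31 days: 473 − 31 = 442 left.
December 2151 has 31 days: 442 − 31 = 411 left.
November 2151 has 30 days: 411 − 30 = 381 left.
October 2151 has 31 days: 381 − 31 = 350 left.
September 2151 has 30 days: 350 − 30 = 320 left.
August 2151 has 31 days: 320 − 31 = 289 left.
July 2151 has 31 days: 289 − 31 = 258 left.
June 2151 has 30 days: 258 − 30 = 228 left.
May 2151 has 31 days: 228 − 31 = 197 left.
April 2151 has 30 days: 197 − 30 = 167 left.
March 2151 has 31 days: 167 − 31 = 136 left.
February 2151 has 28 days (2151 is not a leap year): 136 − 28 = 108 left.
January 2151 has 31 days: 108 − 31 = 77 left.
December 2150 has 31 days: 77 − 31 = 46 left.
November 2150 has 30 days: 46 − 30 = 16 left.
October 2150 has 31 days; 31 − 16 = 15 → October 15, 2150.

October 15, 2150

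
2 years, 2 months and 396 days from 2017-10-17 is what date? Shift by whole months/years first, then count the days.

January 16, 2021

Counting forward 2 years, 2 months and 396 days from October 17, 2017: first the month/year part, then the days.
+2 years → 2019; month 10 + 2 = 12 → December 2019.
Day 17 is valid in December, giving December 17, 2019.
Now add 396 days from December 17, 2019.
December has 31 days, so 31 − 17 = 14 days remain after December 17, 2019; 396 − 14 = 382 left.
January 2020 has 31 days: 382 − 31 = 351 left.
February 2020 has 29 days (2020 is a leap year): 351 − 29 = 322 left.
March 2020 has 31 days: 322 − 31 = 291 left.
April 2020 has 30 days: 291 − 30 = 261 left.
May 2020 has 31 days: 261 − 31 = 230 left.
June 2020 has 30 days: 230 − 30 = 200 left.
July 2020 has 31 days: 200 − 31 = 169 left.
August 2020 has 31 days: 169 − 31 = 138 left.
September 2020 has 30 days: 138 − 30 = 108 left.
October 2020 has 31 days: 108 − 31 = 77 left.
November 2020 has 30 days: 77 − 30 = 47 left.
December 2020 has 31 days: 47 − 31 = 16 left.
16 days into January 2021 → January 16, 2021.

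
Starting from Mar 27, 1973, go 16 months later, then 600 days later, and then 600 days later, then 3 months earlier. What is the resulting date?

August 8, 1977

Advancing 16 months from March 27, 1973:
month 3 + 16 = 19, which is month 7 of year 1974 → July 1974.
Day 27 is valid in July, giving July 27, 1974.
Adding 600 days from July 27, 1974:
July has 31 days, so 31 − 27 = 4 days remain after July 27, 1974; 600 − 4 = 596 left.
August 1974 has 31 days: 596 − 31 = 565 left.
September 1974 has 30 days: 565 − 30 = 535 left.
October 1974 has 31 days: 535 − 31 = 504 left.
November 1974 has 30 days: 504 − 30 = 474 left.
December 1974 has 31 days: 474 − 31 = 443 left.
January 1975 has 31 days: 443 − 31 = 412 left.
February 1975 has 28 days (1975 is not a leap year): 412 − 28 = 384 left.
March 1975 has 31 days: 384 − 31 = 353 left.
April 1975 has 30 days: 353 − 30 = 323 left.
May 1975 has 31 days: 323 − 31 = 292 left.
June 1975 has 30 days: 292 − 30 = 262 left.
July 1975 has 31 days: 262 − 31 = 231 left.
August 1975 has 31 days: 231 − 31 = 200 left.
September 1975 has 30 days: 200 − 30 = 170 left.
October 1975 has 31 days: 170 − 31 = 139 left.
November 1975 has 30 days: 139 − 30 = 109 left.
December 1975 has 31 days: 109 − 31 = 78 left.
January 1976 has 31 days: 78 − 31 = 47 left.
February 1976 has 29 days (1976 is a leap year): 47 − 29 = 18 left.
18 days into March 1976 → March 18, 1976.
Advancing 600 days from March 18, 1976:
March has 31 days, so 31 − 18 = 13 days remain after March 18, 1976; 600 − 13 = 587 left.
April 1976 has 30 days: 587 − 30 = 557 left.
May 1976 has 31 days: 557 − 31 = 526 left.
June 1976 has 30 days: 526 − 30 = 496 left.
July 1976 has 31 days: 496 − 31 = 465 left.
August 1976 has 31 days: 465 − 31 = 434 left.
September 1976 has 30 days: 434 − 30 = 404 left.
October 1976 has 31 days: 404 − 31 = 373 left.
November 1976 has 30 days: 373 − 30 = 343 left.
December 1976 has 31 days: 343 − 31 = 312 left.
January 1977 has 31 days: 312 − 31 = 281 left.
February 1977 has 28 days (1977 is not a leap year): 281 − 28 = 253 left.
March 1977 has 31 days: 253 − 31 = 222 left.
April 1977 has 30 days: 222 − 30 = 192 left.
May 1977 has 31 days: 192 − 31 = 161 left.
June 1977 has 30 days: 161 − 30 = 131 left.
July 1977 has 31 days: 131 − 31 = 100 left.
August 1977 has 31 days: 100 − 31 = 69 left.
September 1977 has 30 days: 69 − 30 = 39 left.
October 1977 has 31 days: 39 − 31 = 8 left.
8 days into November 1977 → November 8, 1977.
Counting back 3 months from November 8, 1977:
month 11 − 3 = 8 → August 1977.
Day 8 is valid in August, giving August 8, 1977.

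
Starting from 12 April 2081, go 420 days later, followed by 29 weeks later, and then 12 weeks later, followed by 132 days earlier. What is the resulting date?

Counting forward 420 days from April 12, 2081:
April has 30 days, so 30 − 12 = 18 days remain after April 12, 2081; 420 − 18 = 402 left.
May 2081 has 31 days: 402 − 31 = 371 left.
June 2081 has 30 days: 371 − 30 = 341 left.
July 2081 has 31 days: 341 − 31 = 310 left.
August 2081 has 31 days: 310 − 31 = 279 left.
September 2081 has 30 days: 279 − 30 = 249 left.
October 2081 has 31 days: 249 − 31 = 218 left.
November 2081 has 30 days: 218 − 30 = 188 left.
December 2081 has 31 days: 188 − 31 = 157 left.
January 2082 has 31 days: 157 − 31 = 126 left.
February 2082 has 28 days (2082 is not a leap year): 126 − 28 = 98 left.
March 2082 has 31 days: 98 − 31 = 67 left.
April 2082 has 30 days: 67 − 30 = 37 left.
May 2082 has 31 days: 37 − 31 = 6 left.
6 days into June 2082 → June 6, 2082.
Adding 29 weeks (= 203 days) from June 6, 2082:
June has 30 days, so 30 − 6 = 24 days remain after June 6, 2082; 203 − 24 = 179 left.
July 2082 has 31 days: 179 − 31 = 148 left.
August 2082 has 31 days: 148 − 31 = 117 left.
September 2082 has 30 days: 117 − 30 = 87 left.
October 2082 has 31 days: 87 − 31 = 56 left.
November 2082 has 30 days: 56 − 30 = 26 left.
26 days into December 2082 → December 26, 2082.
Advancing 12 weeks (= 84 days) from December 26, 2082:
December has 31 days, so 31 − 26 = 5 days remain after December 26, 2082; 84 − 5 = 79 left.
January 2083 has 31 days: 79 − 31 = 48 left.
February 2083 has 28 days (2083 is not a leap year): 48 − 28 = 20 left.
20 days into March 2083 → March 20, 2083.
Counting back 132 days from March 20, 2083:
Going back 20 days from March 20, 2083 reaches the end of the previous month; 132 − 20 = 112 left.
February 2083 has 28 days (2083 is not a leap year): 112 − 28 = 84 left.
January 2083 has 31 days: 84 − 31 = 53 left.
December 2082 has 31 days: 53 − 31 = 22 left.
November 2082 has 30 days; 30 − 22 = 8 → November 8, 2082.

November 8, 2082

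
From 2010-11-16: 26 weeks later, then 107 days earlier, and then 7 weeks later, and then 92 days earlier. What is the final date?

Counting forward 26 weeks (= 182 days) from November 16, 2010:
November has 30 days, so 30 − 16 = 14 days remain after November 16, 2010; 182 − 14 = 168 left.
December 2010 has 31 days: 168 − 31 = 137 left.
January 2011 has 31 days: 137 − 31 = 106 left.
February 2011 has 28 days (2011 is not a leap year): 106 − 28 = 78 left.
March 2011 has 31 days: 78 − 31 = 47 left.
April 2011 has 30 days: 47 − 30 = 17 left.
17 days into May 2011 → May 17, 2011.
Counting back 107 days from May 17, 2011:
Going back 17 days from May 17, 2011 reaches the end of the previous month; 107 − 17 = 90 left.
April 2011 has 30 days: 90 − 30 = 60 left.
March 2011 has 31 days: 60 − 31 = 29 left.
February 2011 has 28 days (2011 is not a leap year): 29 − 28 = 1 left.
January 2011 has 31 days; 31 − 1 = 30 → January 30, 2011.
Adding 7 weeks (= 49 days) from January 30, 2011:
January has 31 days, so 31 − 30 = 1 day remains after January 30, 2011; 49 − 1 = 48 left.
February 2011 has 28 days (2011 is not a leap year): 48 − 28 = 20 left.
20 days into March 2011 → March 20, 2011.
Going back 92 days from March 20, 2011:
Going back 20 days from March 20, 2011 reaches the end of the previous month; 92 − 20 = 72 left.
February 2011 has 28 days (2011 is not a leap year): 72 − 28 = 44 left.
January 2011 has 31 days: 44 − 31 = 13 left.
December 2010 has 31 days; 31 − 13 = 18 → December 18, 2010.

December 18, 2010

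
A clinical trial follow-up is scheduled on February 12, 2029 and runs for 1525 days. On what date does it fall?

Advancing 1525 days from February 12, 2029.
February has 28 days, so 28 − 12 = 16 days remain after February 12, 2029; 1525 − 16 = 1509 left.
March 2029 has 31 days: 1509 − 31 = 1478 left.
April 2029 has 30 days: 1478 − 30 = 1448 left.
May 2029 has 31 days: 1448 − 31 = 1417 left.
June 2029 has 30 days: 1417 − 30 = 1387 left.
July 2029 has 31 days: 1387 − 31 = 1356 left.
August 2029 has 31 days: 1356 − 31 = 1325 left.
September 2029 has 30 days: 1325 − 30 = 1295 left.
October 2029 has 31 days: 1295 − 31 = 1264 left.
November 2029 has 30 days: 1264 − 30 = 1234 left.
December 2029 has 31 days: 1234 − 31 = 1203 left.
January 2030 has 31 days: 1203 − 31 = 1172 left.
February 2030 has 28 days (2030 is not a leap year): 1172 − 28 = 1144 left.
March 2030 has 31 days: 1144 − 31 = 1113 left.
April 2030 has 30 days: 1113 − 30 = 1083 left.
May 2030 has 31 days: 1083 − 31 = 1052 left.
June 2030 has 30 days: 1052 − 30 = 1022 left.
July 2030 has 31 days: 1022 − 31 = 991 left.
August 2030 has 31 days: 991 − 31 = 960 left.
September 2030 has 30 days: 960 − 30 = 930 left.
October 2030 has 31 days: 930 − 31 = 899 left.
November 2030 has 30 days: 899 − 30 = 869 left.
December 2030 has 31 days: 869 − 31 = 838 left.
January 2031 has 31 days: 838 − 31 = 807 left.
February 2031 has 28 days (2031 is not a leap year): 807 − 28 = 779 left.
March 2031 has 31 days: 779 − 31 = 748 left.
April 2031 has 30 days: 748 − 30 = 718 left.
May 2031 has 31 days: 718 − 31 = 687 left.
June 2031 has 30 days: 687 − 30 = 657 left.
July 2031 has 31 days: 657 − 31 = 626 left.
August 2031 has 31 days: 626 − 31 = 595 left.
September 2031 has 30 days: 595 − 30 = 565 left.
October 2031 has 31 days: 565 − 31 = 534 left.
November 2031 has 30 days: 534 − 30 = 504 left.
December 2031 has 31 days: 504 − 31 = 473 left.
January 2032 has 31 days: 473 − 31 = 442 left.
February 2032 has 29 days (2032 is a leap year): 442 − 29 = 413 left.
March 2032 has 31 days: 413 − 31 = 382 left.
April 2032 has 30 days: 382 − 30 = 352 left.
May 2032 has 31 days: 352 − 31 = 321 left.
June 2032 has 30 days: 321 − 30 = 291 left.
July 2032 has 31 days: 291 − 31 = 260 left.
August 2032 has 31 days: 260 − 31 = 229 left.
September 2032 has 30 days: 229 − 30 = 199 left.
October 2032 has 31 days: 199 − 31 = 168 left.
November 2032 has 30 days: 168 − 30 = 138 left.
December 2032 has 31 days: 138 − 31 = 107 left.
January 2033 has 31 days: 107 − 31 = 76 left.
February 2033 has 28 days (2033 is not a leap year): 76 − 28 = 48 left.
March 2033 has 31 days: 48 − 31 = 17 left.
17 days into April 2033 → April 17, 2033.

April 17, 2033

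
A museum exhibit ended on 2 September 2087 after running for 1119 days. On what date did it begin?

Going back 1119 days from September 2, 2087.
Going back 2 days from September 2, 2087 reaches the end of the previous month; 1119 − 2 = 1117 left.
August 2087 has 31 days: 1117 − 31 = 1086 left.
July 2087 has 31 days: 1086 − 31 = 1055 left.
June 2087 has 30 days: 1055 − 30 = 1025 left.
May 2087 has 31 days: 1025 − 31 = 994 left.
April 2087 has 30 days: 994 − 30 = 964 left.
March 2087 has 31 days: 964 − 31 = 933 left.
February 2087 has 28 days (2087 is not a leap year): 933 − 28 = 905 left.
January 2087 has 31 days: 905 − 31 = 874 left.
December 2086 has 31 days: 874 − 31 = 843 left.
November 2086 has 30 days: 843 − 30 = 813 left.
October 2086 has 31 days: 813 − 31 = 782 left.
September 2086 has 30 days: 782 − 30 = 752 left.
August 2086 has 31 days: 752 − 31 = 721 left.
July 2086 has 31 days: 721 − 31 = 690 left.
June 2086 has 30 days: 690 − 30 = 660 left.
May 2086 has 31 days: 660 − 31 = 629 left.
April 2086 has 30 days: 629 − 30 = 599 left.
March 2086 has 31 days: 599 − 31 = 568 left.
February 2086 has 28 days (2086 is not a leap year): 568 − 28 = 540 left.
January 2086 has 31 days: 540 − 31 = 509 left.
December 2085 has 31 days: 509 − 31 = 478 left.
November 2085 has 30 days: 478 − 30 = 448 left.
October 2085 has 31 days: 448 − 31 = 417 left.
September 2085 has 30 days: 417 − 30 = 387 left.
August 2085 has 31 days: 387 − 31 = 356 left.
July 2085 has 31 days: 356 − 31 = 325 left.
June 2085 has 30 days: 325 − 30 = 295 left.
May 2085 has 31 days: 295 − 31 = 264 left.
April 2085 has 30 days: 264 − 30 = 234 left.
March 2085 has 31 days: 234 − 31 = 203 left.
February 2085 has 28 days (2085 is not a leap year): 203 − 28 = 175 left.
January 2085 has 31 days: 175 − 31 = 144 left.
December 2084 has 31 days: 144 − 31 = 113 left.
November 2084 has 30 days: 113 − 30 = 83 left.
October 2084 has 31 days: 83 − 31 = 52 left.
September 2084 has 30 days: 52 − 30 = 22 left.
August 2084 has 31 days; 31 − 22 = 9 → August 9, 2084.

August 9, 2084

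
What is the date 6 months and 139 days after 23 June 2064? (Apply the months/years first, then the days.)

Advancing 6 months and 139 days from June 23, 2064: first the month/year part, then the days.
month 6 + 6 = 12 → December 2064.
Day 23 is valid in December, giving December 23, 2064.
Now add 139 days from December 23, 2064.
December has 31 days, so 31 − 23 = 8 days remain after December 23, 2064; 139 − 8 = 131 left.
January 2065 has 31 days: 131 − 31 = 100 left.
February 2065 has 28 days (2065 is not a leap year): 100 − 28 = 72 left.
March 2065 has 31 days: 72 − 31 = 41 left.
April 2065 has 30 days: 41 − 30 = 11 left.
11 days into May 2065 → May 11, 2065.

May 11, 2065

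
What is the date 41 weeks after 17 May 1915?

Advancing 41 weeks = 287 days from May 17, 1915.
May has 31 days, so 31 − 17 = 14 days remain after May 17, 1915; 287 − 14 = 273 left.
June 1915 has 30 days: 273 − 30 = 243 left.
July 1915 has 31 days: 243 − 31 = 212 left.
August 1915 has 31 days: 212 − 31 = 181 left.
September 1915 has 30 days: 181 − 30 = 151 left.
October 1915 has 31 days: 151 − 31 = 120 left.
November 1915 has 30 days: 120 − 30 = 90 left.
December 1915 has 31 days: 90 − 31 = 59 left.
January 1916 has 31 days: 59 − 31 = 28 left.
28 days into February 1916 → February 28, 1916.

February 28, 1916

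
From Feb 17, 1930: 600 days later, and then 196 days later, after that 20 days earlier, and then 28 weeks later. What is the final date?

Advancing 600 days from February 17, 1930:
February has 28 days, so 28 − 17 = 11 days remain after February 17, 1930; 600 − 11 = 589 left.
March 1930 has 31 days: 589 − 31 = 558 left.
April 1930 has 30 days: 558 − 30 = 528 left.
May 1930 has 31 days: 528 − 31 = 497 left.
June 1930 has 30 days: 497 − 30 = 467 left.
July 1930 has 31 days: 467 − 31 = 436 left.
August 1930 has 31 days: 436 − 31 = 405 left.
September 1930 has 30 days: 405 − 30 = 375 left.
October 1930 has 31 days: 375 − 31 = 344 left.
November 1930 has 30 days: 344 − 30 = 314 left.
December 1930 has 31 days: 314 − 31 = 283 left.
January 1931 has 31 days: 283 − 31 = 252 left.
February 1931 has 28 days (1931 is not a leap year): 252 − 28 = 224 left.
March 1931 has 31 days: 224 − 31 = 193 left.
April 1931 has 30 days: 193 − 30 = 163 left.
May 1931 has 31 days: 163 − 31 = 132 left.
June 1931 has 30 days: 132 − 30 = 102 left.
July 1931 has 31 days: 102 − 31 = 71 left.
August 1931 has 31 days: 71 − 31 = 40 left.
September 1931 has 30 days: 40 − 30 = 10 left.
10 days into October 1931 → October 10, 1931.
Adding 196 days from October 10, 1931:
October has 31 days, so 31 − 10 = 21 days remain after October 10, 1931; 196 − 21 = 175 left.
November 1931 has 30 days: 175 − 30 = 145 left.
December 1931 has 31 days: 145 − 31 = 114 left.
January 1932 has 31 days: 114 − 31 = 83 left.
February 1932 has 29 days (1932 is a leap year): 83 − 29 = 54 left.
March 1932 has 31 days: 54 − 31 = 23 left.
23 days into April 1932 → April 23, 1932.
Counting back 20 days from April 23, 1932:
23 − 20 = 3, still in April 1932.
Counting forward 28 weeks (= 196 days) from April 3, 1932:
April has 30 days, so 30 − 3 = 27 days remain after April 3, 1932; 196 − 27 = 169 left.
May 1932 has 31 days: 169 − 31 = 138 left.
June 1932 has 30 days: 138 − 30 = 108 left.
July 1932 has 31 days: 108 − 31 = 77 left.
August 1932 has 31 days: 77 − 31 = 46 left.
September 1932 has 30 days: 46 − 30 = 16 left.
16 days into October 1932 → October 16, 1932.

October 16, 1932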